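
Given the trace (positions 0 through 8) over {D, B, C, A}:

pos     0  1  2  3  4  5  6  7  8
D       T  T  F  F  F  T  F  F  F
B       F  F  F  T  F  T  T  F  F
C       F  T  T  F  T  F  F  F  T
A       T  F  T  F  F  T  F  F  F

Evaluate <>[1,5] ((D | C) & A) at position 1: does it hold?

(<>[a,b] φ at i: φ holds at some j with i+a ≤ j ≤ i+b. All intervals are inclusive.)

Check ((D | C) & A) at each j in [2,6]:
  j=2: true
  j=3: false
  j=4: false
  j=5: true
  j=6: false
Found at j=2 → formula holds.

Holds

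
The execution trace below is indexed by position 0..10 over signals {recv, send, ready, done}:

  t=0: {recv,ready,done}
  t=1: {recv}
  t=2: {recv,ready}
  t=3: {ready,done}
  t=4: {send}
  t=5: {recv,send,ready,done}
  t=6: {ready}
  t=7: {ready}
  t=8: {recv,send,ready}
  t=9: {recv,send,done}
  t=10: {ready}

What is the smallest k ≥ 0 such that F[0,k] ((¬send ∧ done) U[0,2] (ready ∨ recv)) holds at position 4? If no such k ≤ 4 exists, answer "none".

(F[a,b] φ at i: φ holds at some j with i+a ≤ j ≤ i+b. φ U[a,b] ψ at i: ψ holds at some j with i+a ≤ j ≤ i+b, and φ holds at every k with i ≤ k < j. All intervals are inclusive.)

Scan j = 4,5,… for ((¬send ∧ done) U[0,2] (ready ∨ recv)):
  j=4: fails
  j=5: holds
First hit at j=5, so smallest k = 5-4 = 1.

1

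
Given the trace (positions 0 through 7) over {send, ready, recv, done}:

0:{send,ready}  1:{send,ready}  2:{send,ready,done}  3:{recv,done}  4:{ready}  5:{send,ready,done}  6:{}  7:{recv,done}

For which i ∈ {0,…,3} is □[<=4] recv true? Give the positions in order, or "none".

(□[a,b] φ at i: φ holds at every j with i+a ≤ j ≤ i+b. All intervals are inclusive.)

Evaluate at each i in [0,3]:
  i=0: ✗ (fails at j=0)
  i=1: ✗ (fails at j=1)
  i=2: ✗ (fails at j=2)
  i=3: ✗ (fails at j=4)

none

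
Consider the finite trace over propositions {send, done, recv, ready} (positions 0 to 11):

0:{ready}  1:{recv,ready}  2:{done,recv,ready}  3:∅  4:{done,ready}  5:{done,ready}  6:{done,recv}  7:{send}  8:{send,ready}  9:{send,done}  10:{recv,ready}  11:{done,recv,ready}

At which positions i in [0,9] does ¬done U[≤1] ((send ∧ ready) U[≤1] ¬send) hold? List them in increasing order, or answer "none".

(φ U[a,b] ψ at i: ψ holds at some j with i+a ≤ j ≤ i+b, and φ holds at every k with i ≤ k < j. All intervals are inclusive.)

Evaluate at each i in [0,9]:
  i=0: ✓ (rhs at j=0)
  i=1: ✓ (rhs at j=1)
  i=2: ✓ (rhs at j=2)
  i=3: ✓ (rhs at j=3)
  i=4: ✓ (rhs at j=4)
  i=5: ✓ (rhs at j=5)
  i=6: ✓ (rhs at j=6)
  i=7: ✗ (no rhs in [7,8])
  i=8: ✗ (no rhs in [8,9])
  i=9: ✗ (lhs fails at k=9 before rhs at j=10)

0, 1, 2, 3, 4, 5, 6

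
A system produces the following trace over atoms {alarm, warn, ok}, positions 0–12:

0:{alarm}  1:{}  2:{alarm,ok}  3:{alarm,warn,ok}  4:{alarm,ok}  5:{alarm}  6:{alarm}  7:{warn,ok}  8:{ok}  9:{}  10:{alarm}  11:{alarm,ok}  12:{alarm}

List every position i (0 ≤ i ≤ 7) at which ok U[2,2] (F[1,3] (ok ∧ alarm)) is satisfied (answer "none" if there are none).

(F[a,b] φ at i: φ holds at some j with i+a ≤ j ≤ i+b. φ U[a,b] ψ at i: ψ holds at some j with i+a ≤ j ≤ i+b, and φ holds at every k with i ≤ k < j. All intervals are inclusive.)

7

Evaluate at each i in [0,7]:
  i=0: ✗ (lhs fails at k=0 before rhs at j=2)
  i=1: ✗ (lhs fails at k=1 before rhs at j=3)
  i=2: ✗ (no rhs in [4,4])
  i=3: ✗ (no rhs in [5,5])
  i=4: ✗ (no rhs in [6,6])
  i=5: ✗ (no rhs in [7,7])
  i=6: ✗ (lhs fails at k=6 before rhs at j=8)
  i=7: ✓ (rhs at j=9; lhs holds on [7,8])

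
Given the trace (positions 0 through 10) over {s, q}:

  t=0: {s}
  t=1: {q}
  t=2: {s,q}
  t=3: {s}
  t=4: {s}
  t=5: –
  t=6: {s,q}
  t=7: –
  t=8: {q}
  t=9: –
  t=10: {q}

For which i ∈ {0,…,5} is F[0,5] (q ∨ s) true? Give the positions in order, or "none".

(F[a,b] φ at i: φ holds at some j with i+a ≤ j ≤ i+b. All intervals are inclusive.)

0, 1, 2, 3, 4, 5

Evaluate at each i in [0,5]:
  i=0: ✓ (witness j=0)
  i=1: ✓ (witness j=1)
  i=2: ✓ (witness j=2)
  i=3: ✓ (witness j=3)
  i=4: ✓ (witness j=4)
  i=5: ✓ (witness j=6)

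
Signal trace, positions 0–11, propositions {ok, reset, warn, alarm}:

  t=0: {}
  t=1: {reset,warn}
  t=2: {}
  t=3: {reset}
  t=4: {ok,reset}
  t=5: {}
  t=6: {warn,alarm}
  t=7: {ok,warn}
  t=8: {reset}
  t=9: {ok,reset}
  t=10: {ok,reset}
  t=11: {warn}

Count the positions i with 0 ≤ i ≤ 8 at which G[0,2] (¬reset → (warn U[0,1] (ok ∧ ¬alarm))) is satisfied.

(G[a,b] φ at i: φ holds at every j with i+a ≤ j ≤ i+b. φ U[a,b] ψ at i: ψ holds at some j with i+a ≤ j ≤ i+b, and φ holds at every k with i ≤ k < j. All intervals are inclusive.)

Evaluate at each i in [0,8]:
  i=0: ✗ (fails at j=0)
  i=1: ✗ (fails at j=2)
  i=2: ✗ (fails at j=2)
  i=3: ✗ (fails at j=5)
  i=4: ✗ (fails at j=5)
  i=5: ✗ (fails at j=5)
  i=6: ✓ (all of [6,8])
  i=7: ✓ (all of [7,9])
  i=8: ✓ (all of [8,10])
Positions where it holds: {6, 7, 8} → 3.

3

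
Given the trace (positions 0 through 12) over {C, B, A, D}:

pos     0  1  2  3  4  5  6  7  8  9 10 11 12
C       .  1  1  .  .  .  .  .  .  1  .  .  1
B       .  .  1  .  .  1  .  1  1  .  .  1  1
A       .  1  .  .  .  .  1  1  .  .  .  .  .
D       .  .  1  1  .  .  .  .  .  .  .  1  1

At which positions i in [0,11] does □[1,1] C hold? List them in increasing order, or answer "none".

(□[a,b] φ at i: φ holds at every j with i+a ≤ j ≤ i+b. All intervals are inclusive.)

0, 1, 8, 11

Evaluate at each i in [0,11]:
  i=0: ✓ (all of [1,1])
  i=1: ✓ (all of [2,2])
  i=2: ✗ (fails at j=3)
  i=3: ✗ (fails at j=4)
  i=4: ✗ (fails at j=5)
  i=5: ✗ (fails at j=6)
  i=6: ✗ (fails at j=7)
  i=7: ✗ (fails at j=8)
  i=8: ✓ (all of [9,9])
  i=9: ✗ (fails at j=10)
  i=10: ✗ (fails at j=11)
  i=11: ✓ (all of [12,12])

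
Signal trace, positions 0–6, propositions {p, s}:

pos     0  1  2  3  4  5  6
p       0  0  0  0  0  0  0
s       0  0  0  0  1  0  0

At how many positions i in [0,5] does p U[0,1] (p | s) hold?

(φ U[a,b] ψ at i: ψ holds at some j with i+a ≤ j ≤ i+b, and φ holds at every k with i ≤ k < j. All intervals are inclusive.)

Evaluate at each i in [0,5]:
  i=0: ✗ (no rhs in [0,1])
  i=1: ✗ (no rhs in [1,2])
  i=2: ✗ (no rhs in [2,3])
  i=3: ✗ (lhs fails at k=3 before rhs at j=4)
  i=4: ✓ (rhs at j=4)
  i=5: ✗ (no rhs in [5,6])
Positions where it holds: {4} → 1.

1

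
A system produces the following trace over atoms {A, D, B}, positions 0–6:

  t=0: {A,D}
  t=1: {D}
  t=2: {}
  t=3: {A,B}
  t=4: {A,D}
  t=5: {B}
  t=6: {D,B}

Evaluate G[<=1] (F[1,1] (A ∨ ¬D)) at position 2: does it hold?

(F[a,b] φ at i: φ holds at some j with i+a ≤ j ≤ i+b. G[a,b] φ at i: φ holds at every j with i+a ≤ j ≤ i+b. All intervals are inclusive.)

Check F[1,1] (A ∨ ¬D) at every j in [2,3]:
  j=2: holds (witness at 3)
  j=3: holds (witness at 4)
All positions satisfy it → formula holds.

Yes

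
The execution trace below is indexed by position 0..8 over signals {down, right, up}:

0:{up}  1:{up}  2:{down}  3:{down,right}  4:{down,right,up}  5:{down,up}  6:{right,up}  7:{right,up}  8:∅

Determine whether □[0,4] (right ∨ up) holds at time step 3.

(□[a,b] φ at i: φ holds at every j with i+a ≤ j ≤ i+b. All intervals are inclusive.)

Check (right ∨ up) at every j in [3,7]:
  j=3: true
  j=4: true
  j=5: true
  j=6: true
  j=7: true
All positions satisfy it → formula holds.

True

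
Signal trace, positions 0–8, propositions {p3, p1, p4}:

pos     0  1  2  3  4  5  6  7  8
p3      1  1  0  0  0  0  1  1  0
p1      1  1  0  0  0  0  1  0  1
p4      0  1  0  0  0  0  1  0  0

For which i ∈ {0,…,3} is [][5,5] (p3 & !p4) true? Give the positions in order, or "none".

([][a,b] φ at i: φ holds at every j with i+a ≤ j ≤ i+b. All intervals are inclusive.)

Evaluate at each i in [0,3]:
  i=0: ✗ (fails at j=5)
  i=1: ✗ (fails at j=6)
  i=2: ✓ (all of [7,7])
  i=3: ✗ (fails at j=8)

2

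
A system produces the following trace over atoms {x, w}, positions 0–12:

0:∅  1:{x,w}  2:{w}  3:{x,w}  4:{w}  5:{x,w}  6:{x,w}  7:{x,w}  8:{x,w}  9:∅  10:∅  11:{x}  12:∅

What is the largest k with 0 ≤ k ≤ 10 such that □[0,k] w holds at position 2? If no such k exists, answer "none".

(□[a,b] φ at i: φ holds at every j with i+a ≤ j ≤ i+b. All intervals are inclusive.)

6

w must hold from j=2 onward; find where it first fails.
  j=2: holds
  j=3: holds
  j=4: holds
  j=5: holds
  j=6: holds
  j=7: holds
  j=8: holds
  j=9: fails
Holds on [2,8], so largest k = 6.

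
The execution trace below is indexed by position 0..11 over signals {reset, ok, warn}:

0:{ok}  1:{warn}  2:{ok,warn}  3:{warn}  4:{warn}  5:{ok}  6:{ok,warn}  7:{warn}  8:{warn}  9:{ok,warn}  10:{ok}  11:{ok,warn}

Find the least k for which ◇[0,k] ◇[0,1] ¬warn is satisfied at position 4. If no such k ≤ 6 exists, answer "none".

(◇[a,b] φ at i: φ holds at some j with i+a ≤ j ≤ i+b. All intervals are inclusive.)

Scan j = 4,5,… for ◇[0,1] ¬warn:
  j=4: holds
First hit at j=4, so smallest k = 4-4 = 0.

0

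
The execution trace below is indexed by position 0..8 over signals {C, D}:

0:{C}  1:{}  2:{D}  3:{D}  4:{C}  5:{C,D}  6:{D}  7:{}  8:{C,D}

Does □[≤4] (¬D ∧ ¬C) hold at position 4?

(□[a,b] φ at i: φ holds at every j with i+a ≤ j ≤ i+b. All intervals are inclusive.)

Does not hold

Check (¬D ∧ ¬C) at every j in [4,8]:
  j=4: false
  j=5: false
  j=6: false
  j=7: true
  j=8: false
Fails at j=4 → formula fails.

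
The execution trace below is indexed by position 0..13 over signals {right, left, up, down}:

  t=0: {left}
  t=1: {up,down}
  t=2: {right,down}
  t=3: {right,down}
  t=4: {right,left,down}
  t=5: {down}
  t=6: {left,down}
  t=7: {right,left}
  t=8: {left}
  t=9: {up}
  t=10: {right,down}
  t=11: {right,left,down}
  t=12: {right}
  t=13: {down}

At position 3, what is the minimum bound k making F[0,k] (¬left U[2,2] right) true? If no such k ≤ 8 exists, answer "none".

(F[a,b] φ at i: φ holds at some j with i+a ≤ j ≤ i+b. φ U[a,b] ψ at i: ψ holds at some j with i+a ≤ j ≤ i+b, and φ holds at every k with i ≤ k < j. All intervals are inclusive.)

6

Scan j = 3,4,… for (¬left U[2,2] right):
  j=3: fails
  j=4: fails
  j=5: fails
  j=6: fails
  j=7: fails
  j=8: fails
  j=9: holds
First hit at j=9, so smallest k = 9-3 = 6.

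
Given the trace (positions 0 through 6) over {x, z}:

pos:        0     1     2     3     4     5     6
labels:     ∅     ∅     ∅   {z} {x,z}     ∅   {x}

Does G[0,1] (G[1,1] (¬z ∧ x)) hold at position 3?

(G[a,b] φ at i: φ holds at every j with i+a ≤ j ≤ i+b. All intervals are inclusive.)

No

Check G[1,1] (¬z ∧ x) at every j in [3,4]:
  j=3: fails at 4
  j=4: fails at 5
Fails at j=3 → formula fails.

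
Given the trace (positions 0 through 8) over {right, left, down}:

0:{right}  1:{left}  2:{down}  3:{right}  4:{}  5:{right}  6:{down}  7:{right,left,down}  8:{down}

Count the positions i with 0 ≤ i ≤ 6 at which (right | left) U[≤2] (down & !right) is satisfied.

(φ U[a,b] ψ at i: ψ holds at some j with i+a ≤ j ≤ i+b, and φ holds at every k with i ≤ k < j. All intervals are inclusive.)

5

Evaluate at each i in [0,6]:
  i=0: ✓ (rhs at j=2; lhs holds on [0,1])
  i=1: ✓ (rhs at j=2; lhs holds on [1,1])
  i=2: ✓ (rhs at j=2)
  i=3: ✗ (no rhs in [3,5])
  i=4: ✗ (lhs fails at k=4 before rhs at j=6)
  i=5: ✓ (rhs at j=6; lhs holds on [5,5])
  i=6: ✓ (rhs at j=6)
Positions where it holds: {0, 1, 2, 5, 6} → 5.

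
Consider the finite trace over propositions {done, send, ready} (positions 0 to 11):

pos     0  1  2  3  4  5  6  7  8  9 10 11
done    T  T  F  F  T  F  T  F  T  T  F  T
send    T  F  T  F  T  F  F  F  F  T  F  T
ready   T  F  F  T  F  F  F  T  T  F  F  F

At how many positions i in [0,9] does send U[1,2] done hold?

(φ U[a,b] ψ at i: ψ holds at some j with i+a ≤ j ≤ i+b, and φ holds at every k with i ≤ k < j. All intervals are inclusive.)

1

Evaluate at each i in [0,9]:
  i=0: ✓ (rhs at j=1; lhs holds on [0,0])
  i=1: ✗ (no rhs in [2,3])
  i=2: ✗ (lhs fails at k=3 before rhs at j=4)
  i=3: ✗ (lhs fails at k=3 before rhs at j=4)
  i=4: ✗ (lhs fails at k=5 before rhs at j=6)
  i=5: ✗ (lhs fails at k=5 before rhs at j=6)
  i=6: ✗ (lhs fails at k=6 before rhs at j=8)
  i=7: ✗ (lhs fails at k=7 before rhs at j=8)
  i=8: ✗ (lhs fails at k=8 before rhs at j=9)
  i=9: ✗ (lhs fails at k=10 before rhs at j=11)
Positions where it holds: {0} → 1.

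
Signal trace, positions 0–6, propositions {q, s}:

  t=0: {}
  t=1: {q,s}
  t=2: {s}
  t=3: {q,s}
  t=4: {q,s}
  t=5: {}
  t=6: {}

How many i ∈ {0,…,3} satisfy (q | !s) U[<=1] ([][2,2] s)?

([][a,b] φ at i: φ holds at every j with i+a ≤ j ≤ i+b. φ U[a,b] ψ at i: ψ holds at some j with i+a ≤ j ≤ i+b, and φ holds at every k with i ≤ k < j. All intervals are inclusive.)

3

Evaluate at each i in [0,3]:
  i=0: ✓ (rhs at j=0)
  i=1: ✓ (rhs at j=1)
  i=2: ✓ (rhs at j=2)
  i=3: ✗ (no rhs in [3,4])
Positions where it holds: {0, 1, 2} → 3.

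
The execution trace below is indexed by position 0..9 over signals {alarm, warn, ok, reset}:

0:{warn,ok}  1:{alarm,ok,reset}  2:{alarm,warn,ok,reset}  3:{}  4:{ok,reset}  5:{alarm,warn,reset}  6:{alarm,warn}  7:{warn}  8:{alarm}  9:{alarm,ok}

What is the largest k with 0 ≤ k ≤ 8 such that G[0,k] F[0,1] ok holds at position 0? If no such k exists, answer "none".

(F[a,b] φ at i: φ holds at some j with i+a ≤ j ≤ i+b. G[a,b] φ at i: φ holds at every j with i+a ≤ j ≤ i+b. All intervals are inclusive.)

F[0,1] ok must hold from j=0 onward; find where it first fails.
  j=0: holds
  j=1: holds
  j=2: holds
  j=3: holds
  j=4: holds
  j=5: fails
Holds on [0,4], so largest k = 4.

4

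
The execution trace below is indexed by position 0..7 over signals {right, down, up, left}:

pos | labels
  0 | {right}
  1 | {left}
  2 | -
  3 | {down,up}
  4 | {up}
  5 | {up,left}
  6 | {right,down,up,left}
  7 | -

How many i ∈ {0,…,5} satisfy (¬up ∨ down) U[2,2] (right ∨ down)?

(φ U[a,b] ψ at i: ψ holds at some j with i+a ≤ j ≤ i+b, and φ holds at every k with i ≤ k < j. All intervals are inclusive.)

1

Evaluate at each i in [0,5]:
  i=0: ✗ (no rhs in [2,2])
  i=1: ✓ (rhs at j=3; lhs holds on [1,2])
  i=2: ✗ (no rhs in [4,4])
  i=3: ✗ (no rhs in [5,5])
  i=4: ✗ (lhs fails at k=4 before rhs at j=6)
  i=5: ✗ (no rhs in [7,7])
Positions where it holds: {1} → 1.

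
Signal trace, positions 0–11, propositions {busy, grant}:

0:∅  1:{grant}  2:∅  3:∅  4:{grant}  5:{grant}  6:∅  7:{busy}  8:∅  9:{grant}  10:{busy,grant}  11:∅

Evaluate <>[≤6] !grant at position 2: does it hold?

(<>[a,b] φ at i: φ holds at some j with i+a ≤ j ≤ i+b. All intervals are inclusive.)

Yes

Check !grant at each j in [2,8]:
  j=2: true
  j=3: true
  j=4: false
  j=5: false
  j=6: true
  j=7: true
  j=8: true
Found at j=2 → formula holds.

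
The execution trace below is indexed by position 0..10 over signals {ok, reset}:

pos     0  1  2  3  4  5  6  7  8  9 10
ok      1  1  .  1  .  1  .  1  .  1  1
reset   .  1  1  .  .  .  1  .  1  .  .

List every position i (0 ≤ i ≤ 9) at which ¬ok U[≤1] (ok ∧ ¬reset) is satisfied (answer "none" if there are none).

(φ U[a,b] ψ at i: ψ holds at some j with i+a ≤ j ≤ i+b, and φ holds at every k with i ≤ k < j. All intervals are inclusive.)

0, 2, 3, 4, 5, 6, 7, 8, 9

Evaluate at each i in [0,9]:
  i=0: ✓ (rhs at j=0)
  i=1: ✗ (no rhs in [1,2])
  i=2: ✓ (rhs at j=3; lhs holds on [2,2])
  i=3: ✓ (rhs at j=3)
  i=4: ✓ (rhs at j=5; lhs holds on [4,4])
  i=5: ✓ (rhs at j=5)
  i=6: ✓ (rhs at j=7; lhs holds on [6,6])
  i=7: ✓ (rhs at j=7)
  i=8: ✓ (rhs at j=9; lhs holds on [8,8])
  i=9: ✓ (rhs at j=9)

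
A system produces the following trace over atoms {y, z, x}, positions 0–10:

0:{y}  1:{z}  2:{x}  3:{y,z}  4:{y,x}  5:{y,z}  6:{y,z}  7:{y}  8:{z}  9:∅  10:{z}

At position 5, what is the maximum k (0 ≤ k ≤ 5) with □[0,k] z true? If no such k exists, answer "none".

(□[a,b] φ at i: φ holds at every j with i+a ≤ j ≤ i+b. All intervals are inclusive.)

z must hold from j=5 onward; find where it first fails.
  j=5: holds
  j=6: holds
  j=7: fails
Holds on [5,6], so largest k = 1.

1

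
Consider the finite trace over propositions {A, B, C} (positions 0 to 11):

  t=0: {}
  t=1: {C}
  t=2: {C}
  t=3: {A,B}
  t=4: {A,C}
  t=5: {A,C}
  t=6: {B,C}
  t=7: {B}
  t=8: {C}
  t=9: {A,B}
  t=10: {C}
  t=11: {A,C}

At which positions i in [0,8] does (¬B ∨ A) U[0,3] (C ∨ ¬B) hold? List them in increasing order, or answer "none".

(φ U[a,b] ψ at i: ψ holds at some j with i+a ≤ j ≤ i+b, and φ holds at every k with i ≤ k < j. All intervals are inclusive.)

Evaluate at each i in [0,8]:
  i=0: ✓ (rhs at j=0)
  i=1: ✓ (rhs at j=1)
  i=2: ✓ (rhs at j=2)
  i=3: ✓ (rhs at j=4; lhs holds on [3,3])
  i=4: ✓ (rhs at j=4)
  i=5: ✓ (rhs at j=5)
  i=6: ✓ (rhs at j=6)
  i=7: ✗ (lhs fails at k=7 before rhs at j=8)
  i=8: ✓ (rhs at j=8)

0, 1, 2, 3, 4, 5, 6, 8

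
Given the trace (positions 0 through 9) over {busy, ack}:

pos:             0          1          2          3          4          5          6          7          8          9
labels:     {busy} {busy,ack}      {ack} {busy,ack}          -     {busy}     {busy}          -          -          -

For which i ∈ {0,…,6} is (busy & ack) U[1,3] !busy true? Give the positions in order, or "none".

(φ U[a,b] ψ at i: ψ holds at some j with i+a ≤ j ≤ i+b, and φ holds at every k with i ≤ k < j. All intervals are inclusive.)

Evaluate at each i in [0,6]:
  i=0: ✗ (lhs fails at k=0 before rhs at j=2)
  i=1: ✓ (rhs at j=2; lhs holds on [1,1])
  i=2: ✗ (lhs fails at k=2 before rhs at j=4)
  i=3: ✓ (rhs at j=4; lhs holds on [3,3])
  i=4: ✗ (lhs fails at k=4 before rhs at j=7)
  i=5: ✗ (lhs fails at k=5 before rhs at j=7)
  i=6: ✗ (lhs fails at k=6 before rhs at j=7)

1, 3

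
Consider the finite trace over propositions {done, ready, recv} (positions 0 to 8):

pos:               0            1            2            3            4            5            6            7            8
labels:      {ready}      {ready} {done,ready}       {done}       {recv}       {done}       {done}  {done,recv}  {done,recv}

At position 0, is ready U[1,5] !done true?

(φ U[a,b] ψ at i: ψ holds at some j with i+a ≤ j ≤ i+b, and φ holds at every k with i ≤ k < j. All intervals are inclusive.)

Holds

Need some j in [1,5] with !done, and ready at every k in [0,j-1].
  j=1: !done holds; ready holds at every k in [0,0] → satisfied.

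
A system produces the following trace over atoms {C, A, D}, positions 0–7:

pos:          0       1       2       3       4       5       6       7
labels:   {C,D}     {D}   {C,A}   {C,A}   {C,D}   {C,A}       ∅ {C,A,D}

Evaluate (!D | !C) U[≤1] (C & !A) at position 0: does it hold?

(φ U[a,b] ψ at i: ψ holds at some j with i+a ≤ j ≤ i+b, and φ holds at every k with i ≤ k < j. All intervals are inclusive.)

Yes

Need some j in [0,1] with (C & !A), and (!D | !C) at every k in [0,j-1].
  j=0: (C & !A) holds; no prefix to check → satisfied.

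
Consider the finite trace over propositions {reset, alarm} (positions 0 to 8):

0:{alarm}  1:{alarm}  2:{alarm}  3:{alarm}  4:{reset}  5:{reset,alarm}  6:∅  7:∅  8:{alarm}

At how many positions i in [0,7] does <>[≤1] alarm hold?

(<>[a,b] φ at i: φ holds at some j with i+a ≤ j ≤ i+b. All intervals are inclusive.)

7

Evaluate at each i in [0,7]:
  i=0: ✓ (witness j=0)
  i=1: ✓ (witness j=1)
  i=2: ✓ (witness j=2)
  i=3: ✓ (witness j=3)
  i=4: ✓ (witness j=5)
  i=5: ✓ (witness j=5)
  i=6: ✗ (none in [6,7])
  i=7: ✓ (witness j=8)
Positions where it holds: {0, 1, 2, 3, 4, 5, 7} → 7.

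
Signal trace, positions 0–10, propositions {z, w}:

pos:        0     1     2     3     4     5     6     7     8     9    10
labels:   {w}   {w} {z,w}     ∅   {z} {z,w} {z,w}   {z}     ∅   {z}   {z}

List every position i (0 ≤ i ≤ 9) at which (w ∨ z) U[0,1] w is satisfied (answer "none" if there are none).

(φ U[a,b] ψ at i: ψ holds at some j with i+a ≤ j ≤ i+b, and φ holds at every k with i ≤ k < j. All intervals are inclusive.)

Evaluate at each i in [0,9]:
  i=0: ✓ (rhs at j=0)
  i=1: ✓ (rhs at j=1)
  i=2: ✓ (rhs at j=2)
  i=3: ✗ (no rhs in [3,4])
  i=4: ✓ (rhs at j=5; lhs holds on [4,4])
  i=5: ✓ (rhs at j=5)
  i=6: ✓ (rhs at j=6)
  i=7: ✗ (no rhs in [7,8])
  i=8: ✗ (no rhs in [8,9])
  i=9: ✗ (no rhs in [9,10])

0, 1, 2, 4, 5, 6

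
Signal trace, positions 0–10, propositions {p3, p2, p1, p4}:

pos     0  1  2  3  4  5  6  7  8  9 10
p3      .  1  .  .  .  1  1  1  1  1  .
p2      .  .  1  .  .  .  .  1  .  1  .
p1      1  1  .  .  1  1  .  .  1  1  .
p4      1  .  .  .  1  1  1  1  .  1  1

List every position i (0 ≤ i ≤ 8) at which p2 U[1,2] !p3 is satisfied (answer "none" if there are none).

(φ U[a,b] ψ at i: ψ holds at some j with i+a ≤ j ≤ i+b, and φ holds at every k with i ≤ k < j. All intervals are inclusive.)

Evaluate at each i in [0,8]:
  i=0: ✗ (lhs fails at k=0 before rhs at j=2)
  i=1: ✗ (lhs fails at k=1 before rhs at j=2)
  i=2: ✓ (rhs at j=3; lhs holds on [2,2])
  i=3: ✗ (lhs fails at k=3 before rhs at j=4)
  i=4: ✗ (no rhs in [5,6])
  i=5: ✗ (no rhs in [6,7])
  i=6: ✗ (no rhs in [7,8])
  i=7: ✗ (no rhs in [8,9])
  i=8: ✗ (lhs fails at k=8 before rhs at j=10)

2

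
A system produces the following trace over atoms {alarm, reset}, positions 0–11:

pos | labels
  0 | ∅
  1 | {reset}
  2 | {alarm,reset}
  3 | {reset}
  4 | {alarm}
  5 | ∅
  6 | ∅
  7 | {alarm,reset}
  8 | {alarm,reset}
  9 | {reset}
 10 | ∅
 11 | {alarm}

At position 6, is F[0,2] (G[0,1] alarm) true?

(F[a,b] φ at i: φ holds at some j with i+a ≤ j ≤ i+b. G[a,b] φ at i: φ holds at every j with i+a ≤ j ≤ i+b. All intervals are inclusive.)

Check G[0,1] alarm at each j in [6,8]:
  j=6: fails at 6
  j=7: holds on [7,8]
  j=8: fails at 9
Found at j=7 → formula holds.

Yes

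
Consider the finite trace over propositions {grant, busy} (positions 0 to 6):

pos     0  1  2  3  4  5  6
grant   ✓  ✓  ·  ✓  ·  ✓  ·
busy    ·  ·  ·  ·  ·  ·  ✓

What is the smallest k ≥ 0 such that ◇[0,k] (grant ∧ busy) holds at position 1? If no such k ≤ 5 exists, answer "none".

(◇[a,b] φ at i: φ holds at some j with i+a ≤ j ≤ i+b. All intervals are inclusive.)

Scan j = 1,2,… for (grant ∧ busy):
  j=1: fails
  j=2: fails
  j=3: fails
  j=4: fails
  j=5: fails
  j=6: fails
No j in [1,6] satisfies it → none.

none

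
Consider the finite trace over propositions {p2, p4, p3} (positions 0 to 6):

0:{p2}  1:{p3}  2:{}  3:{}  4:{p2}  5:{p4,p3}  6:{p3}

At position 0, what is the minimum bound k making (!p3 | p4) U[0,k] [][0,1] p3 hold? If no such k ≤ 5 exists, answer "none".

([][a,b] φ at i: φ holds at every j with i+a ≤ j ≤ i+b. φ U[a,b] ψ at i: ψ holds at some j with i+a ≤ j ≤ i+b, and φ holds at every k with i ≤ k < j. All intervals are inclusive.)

none

Need earliest j ≥ 0 with [][0,1] p3, and (!p3 | p4) at every k in [0,j-1].
  j=0: rhs fails.
  j=1: rhs fails.
  j=2: rhs fails.
  j=3: rhs fails.
  j=4: rhs fails.
  j=5: rhs holds but lhs fails at k=1.
No witness within the range → none.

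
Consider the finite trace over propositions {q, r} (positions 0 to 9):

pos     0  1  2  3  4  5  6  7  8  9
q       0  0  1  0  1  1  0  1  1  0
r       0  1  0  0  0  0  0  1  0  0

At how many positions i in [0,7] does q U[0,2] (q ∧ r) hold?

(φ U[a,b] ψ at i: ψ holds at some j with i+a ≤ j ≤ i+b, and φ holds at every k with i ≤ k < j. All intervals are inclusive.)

1

Evaluate at each i in [0,7]:
  i=0: ✗ (no rhs in [0,2])
  i=1: ✗ (no rhs in [1,3])
  i=2: ✗ (no rhs in [2,4])
  i=3: ✗ (no rhs in [3,5])
  i=4: ✗ (no rhs in [4,6])
  i=5: ✗ (lhs fails at k=6 before rhs at j=7)
  i=6: ✗ (lhs fails at k=6 before rhs at j=7)
  i=7: ✓ (rhs at j=7)
Positions where it holds: {7} → 1.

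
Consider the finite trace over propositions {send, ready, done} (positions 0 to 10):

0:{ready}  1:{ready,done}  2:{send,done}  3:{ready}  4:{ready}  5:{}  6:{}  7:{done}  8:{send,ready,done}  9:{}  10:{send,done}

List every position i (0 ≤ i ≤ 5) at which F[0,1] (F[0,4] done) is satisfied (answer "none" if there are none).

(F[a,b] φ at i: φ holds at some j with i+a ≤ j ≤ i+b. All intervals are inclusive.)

0, 1, 2, 3, 4, 5

Evaluate at each i in [0,5]:
  i=0: ✓ (witness j=0)
  i=1: ✓ (witness j=1)
  i=2: ✓ (witness j=2)
  i=3: ✓ (witness j=3)
  i=4: ✓ (witness j=4)
  i=5: ✓ (witness j=5)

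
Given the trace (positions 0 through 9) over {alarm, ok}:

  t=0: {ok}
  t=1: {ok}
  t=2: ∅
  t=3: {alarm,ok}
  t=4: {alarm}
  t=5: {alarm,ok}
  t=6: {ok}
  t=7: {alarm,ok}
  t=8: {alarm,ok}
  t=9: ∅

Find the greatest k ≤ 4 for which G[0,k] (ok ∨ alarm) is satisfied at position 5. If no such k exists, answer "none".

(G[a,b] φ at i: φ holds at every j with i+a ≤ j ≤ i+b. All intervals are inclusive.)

(ok ∨ alarm) must hold from j=5 onward; find where it first fails.
  j=5: holds
  j=6: holds
  j=7: holds
  j=8: holds
  j=9: fails
Holds on [5,8], so largest k = 3.

3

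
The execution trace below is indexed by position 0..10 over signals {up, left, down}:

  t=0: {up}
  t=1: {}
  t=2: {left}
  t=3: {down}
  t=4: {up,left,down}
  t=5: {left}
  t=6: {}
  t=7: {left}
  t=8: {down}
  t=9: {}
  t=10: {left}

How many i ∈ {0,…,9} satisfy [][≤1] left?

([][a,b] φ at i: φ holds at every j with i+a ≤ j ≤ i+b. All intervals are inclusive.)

1

Evaluate at each i in [0,9]:
  i=0: ✗ (fails at j=0)
  i=1: ✗ (fails at j=1)
  i=2: ✗ (fails at j=3)
  i=3: ✗ (fails at j=3)
  i=4: ✓ (all of [4,5])
  i=5: ✗ (fails at j=6)
  i=6: ✗ (fails at j=6)
  i=7: ✗ (fails at j=8)
  i=8: ✗ (fails at j=8)
  i=9: ✗ (fails at j=9)
Positions where it holds: {4} → 1.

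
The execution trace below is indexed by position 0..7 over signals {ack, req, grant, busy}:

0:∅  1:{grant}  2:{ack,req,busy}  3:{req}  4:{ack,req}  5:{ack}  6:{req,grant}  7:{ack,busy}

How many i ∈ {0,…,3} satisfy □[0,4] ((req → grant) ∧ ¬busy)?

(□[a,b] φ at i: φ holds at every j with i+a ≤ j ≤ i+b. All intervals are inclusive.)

Evaluate at each i in [0,3]:
  i=0: ✗ (fails at j=2)
  i=1: ✗ (fails at j=2)
  i=2: ✗ (fails at j=2)
  i=3: ✗ (fails at j=3)
Positions where it holds: {} → 0.

0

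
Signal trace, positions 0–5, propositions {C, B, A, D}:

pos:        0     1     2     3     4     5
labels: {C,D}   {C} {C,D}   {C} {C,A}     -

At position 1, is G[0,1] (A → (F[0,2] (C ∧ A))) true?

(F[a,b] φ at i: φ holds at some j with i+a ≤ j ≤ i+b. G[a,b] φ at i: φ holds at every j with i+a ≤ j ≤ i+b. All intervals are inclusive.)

Check (A → (F[0,2] (C ∧ A))) at every j in [1,2]:
  j=1: antecedent false → ✓
  j=2: antecedent false → ✓
All positions satisfy it → formula holds.

True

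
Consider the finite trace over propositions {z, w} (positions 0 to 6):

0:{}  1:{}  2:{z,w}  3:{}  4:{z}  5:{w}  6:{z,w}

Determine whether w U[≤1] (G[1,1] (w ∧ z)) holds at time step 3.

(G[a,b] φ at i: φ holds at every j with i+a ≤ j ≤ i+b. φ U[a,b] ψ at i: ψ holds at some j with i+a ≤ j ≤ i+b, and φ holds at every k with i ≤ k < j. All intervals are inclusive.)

No

Need some j in [3,4] with G[1,1] (w ∧ z), and w at every k in [3,j-1].
  j=3: G[1,1] (w ∧ z) — fails at 4.
  j=4: G[1,1] (w ∧ z) — fails at 5.
No j in the window works → until fails.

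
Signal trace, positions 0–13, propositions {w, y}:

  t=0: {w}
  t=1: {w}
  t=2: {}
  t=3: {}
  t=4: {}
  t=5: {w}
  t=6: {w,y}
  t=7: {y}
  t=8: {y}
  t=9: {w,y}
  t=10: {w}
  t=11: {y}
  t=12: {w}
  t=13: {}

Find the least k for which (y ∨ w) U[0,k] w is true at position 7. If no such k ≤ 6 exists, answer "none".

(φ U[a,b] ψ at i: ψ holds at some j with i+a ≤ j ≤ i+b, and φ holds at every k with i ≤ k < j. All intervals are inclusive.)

Need earliest j ≥ 7 with w, and (y ∨ w) at every k in [7,j-1].
  j=7: rhs fails.
  j=8: rhs fails.
  j=9: rhs holds; lhs holds on [7,8]. k = 2.

2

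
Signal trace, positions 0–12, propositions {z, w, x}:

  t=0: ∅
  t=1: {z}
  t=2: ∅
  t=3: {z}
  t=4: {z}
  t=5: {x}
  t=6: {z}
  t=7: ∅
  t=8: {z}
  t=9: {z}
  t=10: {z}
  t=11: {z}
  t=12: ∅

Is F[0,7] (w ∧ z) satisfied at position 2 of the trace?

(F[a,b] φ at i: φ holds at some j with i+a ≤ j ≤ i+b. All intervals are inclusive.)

Check (w ∧ z) at each j in [2,9]:
  j=2: false
  j=3: false
  j=4: false
  j=5: false
  j=6: false
  j=7: false
  j=8: false
  j=9: false
No position in the window satisfies it → formula fails.

False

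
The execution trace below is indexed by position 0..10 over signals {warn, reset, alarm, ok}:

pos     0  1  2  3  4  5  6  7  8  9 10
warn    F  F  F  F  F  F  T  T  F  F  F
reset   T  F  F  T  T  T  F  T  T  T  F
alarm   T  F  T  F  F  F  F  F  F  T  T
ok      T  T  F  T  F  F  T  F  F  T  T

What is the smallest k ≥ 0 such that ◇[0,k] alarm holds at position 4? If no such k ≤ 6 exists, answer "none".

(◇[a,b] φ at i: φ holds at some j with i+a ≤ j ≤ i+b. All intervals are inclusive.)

5

Scan j = 4,5,… for alarm:
  j=4: fails
  j=5: fails
  j=6: fails
  j=7: fails
  j=8: fails
  j=9: holds
First hit at j=9, so smallest k = 9-4 = 5.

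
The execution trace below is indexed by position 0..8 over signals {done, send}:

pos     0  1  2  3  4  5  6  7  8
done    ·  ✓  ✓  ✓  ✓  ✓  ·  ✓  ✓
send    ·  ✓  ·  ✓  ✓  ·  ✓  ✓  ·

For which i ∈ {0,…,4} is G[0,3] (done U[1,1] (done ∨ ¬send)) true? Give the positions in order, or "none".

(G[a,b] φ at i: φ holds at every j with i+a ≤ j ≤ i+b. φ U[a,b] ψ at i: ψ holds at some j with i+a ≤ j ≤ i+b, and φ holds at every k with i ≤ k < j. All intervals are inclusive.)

1

Evaluate at each i in [0,4]:
  i=0: ✗ (fails at j=0)
  i=1: ✓ (all of [1,4])
  i=2: ✗ (fails at j=5)
  i=3: ✗ (fails at j=5)
  i=4: ✗ (fails at j=5)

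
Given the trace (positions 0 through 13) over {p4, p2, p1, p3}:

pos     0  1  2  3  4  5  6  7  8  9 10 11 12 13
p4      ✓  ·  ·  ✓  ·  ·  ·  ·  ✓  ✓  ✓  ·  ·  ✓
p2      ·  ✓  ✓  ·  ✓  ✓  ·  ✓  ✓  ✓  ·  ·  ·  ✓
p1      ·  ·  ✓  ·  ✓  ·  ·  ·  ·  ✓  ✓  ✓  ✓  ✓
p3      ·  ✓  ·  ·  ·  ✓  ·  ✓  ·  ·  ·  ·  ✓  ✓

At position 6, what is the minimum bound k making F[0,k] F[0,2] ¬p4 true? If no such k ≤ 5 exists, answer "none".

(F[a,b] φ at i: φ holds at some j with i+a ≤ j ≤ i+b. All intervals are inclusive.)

Scan j = 6,7,… for F[0,2] ¬p4:
  j=6: holds
First hit at j=6, so smallest k = 6-6 = 0.

0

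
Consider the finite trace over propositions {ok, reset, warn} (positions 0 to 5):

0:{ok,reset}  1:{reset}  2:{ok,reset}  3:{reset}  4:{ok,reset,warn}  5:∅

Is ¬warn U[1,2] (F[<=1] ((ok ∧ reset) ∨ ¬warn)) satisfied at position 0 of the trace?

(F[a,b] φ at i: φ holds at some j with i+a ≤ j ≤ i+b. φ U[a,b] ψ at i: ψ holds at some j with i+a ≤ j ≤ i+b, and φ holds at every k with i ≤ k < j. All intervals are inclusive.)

Yes

Need some j in [1,2] with F[<=1] ((ok ∧ reset) ∨ ¬warn), and ¬warn at every k in [0,j-1].
  j=1: F[<=1] ((ok ∧ reset) ∨ ¬warn) holds; ¬warn holds at every k in [0,0] → satisfied.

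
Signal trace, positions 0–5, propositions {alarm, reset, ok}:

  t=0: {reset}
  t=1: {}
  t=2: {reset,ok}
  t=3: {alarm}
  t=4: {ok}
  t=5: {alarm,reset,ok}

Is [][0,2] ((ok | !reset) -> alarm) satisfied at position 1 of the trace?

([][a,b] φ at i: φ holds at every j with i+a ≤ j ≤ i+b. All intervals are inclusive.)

Check ((ok | !reset) -> alarm) at every j in [1,3]:
  j=1: antecedent true; consequent false → ✗
  j=2: antecedent true; consequent false → ✗
  j=3: antecedent true; consequent true → ✓
Fails at j=1 → formula fails.

No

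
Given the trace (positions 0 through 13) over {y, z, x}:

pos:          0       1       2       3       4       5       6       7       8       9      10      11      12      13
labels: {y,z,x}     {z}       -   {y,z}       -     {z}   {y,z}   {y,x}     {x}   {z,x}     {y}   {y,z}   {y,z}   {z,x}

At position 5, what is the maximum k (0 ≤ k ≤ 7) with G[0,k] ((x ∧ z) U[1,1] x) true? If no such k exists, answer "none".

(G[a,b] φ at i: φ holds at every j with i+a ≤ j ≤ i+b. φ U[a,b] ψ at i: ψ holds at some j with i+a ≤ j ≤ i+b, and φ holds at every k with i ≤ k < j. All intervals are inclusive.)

none

((x ∧ z) U[1,1] x) must hold from j=5 onward; find where it first fails.
  j=5: fails → no k works.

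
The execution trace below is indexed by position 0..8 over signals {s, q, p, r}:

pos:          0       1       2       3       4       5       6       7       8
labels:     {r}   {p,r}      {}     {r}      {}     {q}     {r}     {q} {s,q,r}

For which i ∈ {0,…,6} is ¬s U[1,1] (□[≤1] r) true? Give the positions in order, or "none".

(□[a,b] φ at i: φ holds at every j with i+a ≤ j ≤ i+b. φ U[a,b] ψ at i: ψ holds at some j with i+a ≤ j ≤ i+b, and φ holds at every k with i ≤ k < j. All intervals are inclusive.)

none

Evaluate at each i in [0,6]:
  i=0: ✗ (no rhs in [1,1])
  i=1: ✗ (no rhs in [2,2])
  i=2: ✗ (no rhs in [3,3])
  i=3: ✗ (no rhs in [4,4])
  i=4: ✗ (no rhs in [5,5])
  i=5: ✗ (no rhs in [6,6])
  i=6: ✗ (no rhs in [7,7])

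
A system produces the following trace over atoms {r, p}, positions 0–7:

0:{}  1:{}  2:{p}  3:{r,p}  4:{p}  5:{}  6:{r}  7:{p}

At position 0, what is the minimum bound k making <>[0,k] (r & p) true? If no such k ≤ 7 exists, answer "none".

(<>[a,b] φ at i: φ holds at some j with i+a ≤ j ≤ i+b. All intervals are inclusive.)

Scan j = 0,1,… for (r & p):
  j=0: fails
  j=1: fails
  j=2: fails
  j=3: holds
First hit at j=3, so smallest k = 3-0 = 3.

3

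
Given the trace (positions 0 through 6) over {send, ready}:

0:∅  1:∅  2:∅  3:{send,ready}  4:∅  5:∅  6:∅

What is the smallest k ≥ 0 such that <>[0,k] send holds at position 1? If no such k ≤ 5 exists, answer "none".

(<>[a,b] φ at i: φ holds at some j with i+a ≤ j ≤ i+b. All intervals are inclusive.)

Scan j = 1,2,… for send:
  j=1: fails
  j=2: fails
  j=3: holds
First hit at j=3, so smallest k = 3-1 = 2.

2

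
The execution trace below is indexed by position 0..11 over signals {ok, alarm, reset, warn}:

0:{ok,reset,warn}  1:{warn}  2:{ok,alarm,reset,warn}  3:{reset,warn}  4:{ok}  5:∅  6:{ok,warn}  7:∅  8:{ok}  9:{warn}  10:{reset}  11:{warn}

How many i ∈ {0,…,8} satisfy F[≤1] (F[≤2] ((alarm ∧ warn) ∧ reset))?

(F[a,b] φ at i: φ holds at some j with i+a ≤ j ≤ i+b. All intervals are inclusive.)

3

Evaluate at each i in [0,8]:
  i=0: ✓ (witness j=0)
  i=1: ✓ (witness j=1)
  i=2: ✓ (witness j=2)
  i=3: ✗ (none in [3,4])
  i=4: ✗ (none in [4,5])
  i=5: ✗ (none in [5,6])
  i=6: ✗ (none in [6,7])
  i=7: ✗ (none in [7,8])
  i=8: ✗ (none in [8,9])
Positions where it holds: {0, 1, 2} → 3.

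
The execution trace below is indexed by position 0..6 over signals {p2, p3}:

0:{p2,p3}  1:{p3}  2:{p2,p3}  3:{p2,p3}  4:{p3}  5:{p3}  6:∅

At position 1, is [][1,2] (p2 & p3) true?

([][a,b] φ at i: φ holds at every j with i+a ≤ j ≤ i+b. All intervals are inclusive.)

Check (p2 & p3) at every j in [2,3]:
  j=2: true
  j=3: true
All positions satisfy it → formula holds.

Holds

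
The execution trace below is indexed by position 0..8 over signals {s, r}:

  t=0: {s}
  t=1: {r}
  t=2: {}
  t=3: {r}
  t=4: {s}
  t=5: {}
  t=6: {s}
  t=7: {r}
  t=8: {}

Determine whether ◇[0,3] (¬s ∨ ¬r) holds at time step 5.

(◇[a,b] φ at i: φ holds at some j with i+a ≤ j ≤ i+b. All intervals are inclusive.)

Holds

Check (¬s ∨ ¬r) at each j in [5,8]:
  j=5: true
  j=6: true
  j=7: true
  j=8: true
Found at j=5 → formula holds.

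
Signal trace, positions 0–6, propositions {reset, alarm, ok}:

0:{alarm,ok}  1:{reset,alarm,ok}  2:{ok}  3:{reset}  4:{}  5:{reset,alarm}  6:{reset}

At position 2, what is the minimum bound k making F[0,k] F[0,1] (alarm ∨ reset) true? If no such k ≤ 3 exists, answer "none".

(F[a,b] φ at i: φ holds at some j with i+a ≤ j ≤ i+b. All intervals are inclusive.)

0

Scan j = 2,3,… for F[0,1] (alarm ∨ reset):
  j=2: holds
First hit at j=2, so smallest k = 2-2 = 0.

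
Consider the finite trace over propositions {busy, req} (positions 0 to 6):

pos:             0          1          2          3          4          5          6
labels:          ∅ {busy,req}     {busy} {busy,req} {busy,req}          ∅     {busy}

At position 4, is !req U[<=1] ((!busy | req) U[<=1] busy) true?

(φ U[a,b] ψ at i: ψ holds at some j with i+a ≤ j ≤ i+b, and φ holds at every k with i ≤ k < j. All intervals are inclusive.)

Need some j in [4,5] with ((!busy | req) U[<=1] busy), and !req at every k in [4,j-1].
  j=4: ((!busy | req) U[<=1] busy) holds; no prefix to check → satisfied.

Yes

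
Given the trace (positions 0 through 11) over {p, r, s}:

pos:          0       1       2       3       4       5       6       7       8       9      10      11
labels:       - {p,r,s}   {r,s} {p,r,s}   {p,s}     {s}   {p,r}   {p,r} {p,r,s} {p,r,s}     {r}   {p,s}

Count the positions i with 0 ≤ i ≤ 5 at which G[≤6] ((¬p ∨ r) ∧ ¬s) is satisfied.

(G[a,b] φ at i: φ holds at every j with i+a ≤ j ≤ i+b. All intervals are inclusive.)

Evaluate at each i in [0,5]:
  i=0: ✗ (fails at j=1)
  i=1: ✗ (fails at j=1)
  i=2: ✗ (fails at j=2)
  i=3: ✗ (fails at j=3)
  i=4: ✗ (fails at j=4)
  i=5: ✗ (fails at j=5)
Positions where it holds: {} → 0.

0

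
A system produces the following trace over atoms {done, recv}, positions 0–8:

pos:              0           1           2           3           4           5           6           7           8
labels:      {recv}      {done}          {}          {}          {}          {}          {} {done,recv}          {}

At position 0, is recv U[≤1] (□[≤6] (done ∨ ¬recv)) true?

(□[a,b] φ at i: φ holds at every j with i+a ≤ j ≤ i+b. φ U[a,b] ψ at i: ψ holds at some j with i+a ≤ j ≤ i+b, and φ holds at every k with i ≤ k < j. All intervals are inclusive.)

True

Need some j in [0,1] with □[≤6] (done ∨ ¬recv), and recv at every k in [0,j-1].
  j=0: □[≤6] (done ∨ ¬recv) — fails at 0.
  j=1: □[≤6] (done ∨ ¬recv) holds; recv holds at every k in [0,0] → satisfied.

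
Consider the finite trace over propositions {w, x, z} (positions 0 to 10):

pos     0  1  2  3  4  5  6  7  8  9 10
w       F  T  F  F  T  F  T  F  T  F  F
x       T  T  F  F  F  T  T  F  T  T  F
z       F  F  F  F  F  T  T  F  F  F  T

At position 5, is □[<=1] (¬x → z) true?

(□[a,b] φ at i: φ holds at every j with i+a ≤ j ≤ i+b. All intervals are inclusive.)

Check (¬x → z) at every j in [5,6]:
  j=5: antecedent false → ✓
  j=6: antecedent false → ✓
All positions satisfy it → formula holds.

Holds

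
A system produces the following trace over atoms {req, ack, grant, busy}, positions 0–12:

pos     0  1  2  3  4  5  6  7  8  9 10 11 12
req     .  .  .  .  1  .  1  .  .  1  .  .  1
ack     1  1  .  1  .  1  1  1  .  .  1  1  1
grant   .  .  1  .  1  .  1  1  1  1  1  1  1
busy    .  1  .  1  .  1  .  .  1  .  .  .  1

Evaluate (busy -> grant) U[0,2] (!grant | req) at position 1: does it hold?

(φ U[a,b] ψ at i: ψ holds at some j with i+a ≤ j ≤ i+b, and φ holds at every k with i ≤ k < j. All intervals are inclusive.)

Need some j in [1,3] with (!grant | req), and (busy -> grant) at every k in [1,j-1].
  j=1: (!grant | req) holds; no prefix to check → satisfied.

True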